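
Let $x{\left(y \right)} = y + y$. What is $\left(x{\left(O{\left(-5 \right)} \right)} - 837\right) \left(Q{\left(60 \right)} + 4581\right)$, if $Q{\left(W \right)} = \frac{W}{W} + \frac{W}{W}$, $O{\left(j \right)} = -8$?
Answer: $-3909299$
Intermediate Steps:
$x{\left(y \right)} = 2 y$
$Q{\left(W \right)} = 2$ ($Q{\left(W \right)} = 1 + 1 = 2$)
$\left(x{\left(O{\left(-5 \right)} \right)} - 837\right) \left(Q{\left(60 \right)} + 4581\right) = \left(2 \left(-8\right) - 837\right) \left(2 + 4581\right) = \left(-16 - 837\right) 4583 = \left(-853\right) 4583 = -3909299$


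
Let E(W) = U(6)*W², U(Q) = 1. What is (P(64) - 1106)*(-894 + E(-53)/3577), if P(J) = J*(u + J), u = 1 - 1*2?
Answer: -1335522122/511 ≈ -2.6135e+6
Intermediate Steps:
u = -1 (u = 1 - 2 = -1)
P(J) = J*(-1 + J)
E(W) = W² (E(W) = 1*W² = W²)
(P(64) - 1106)*(-894 + E(-53)/3577) = (64*(-1 + 64) - 1106)*(-894 + (-53)²/3577) = (64*63 - 1106)*(-894 + 2809*(1/3577)) = (4032 - 1106)*(-894 + 2809/3577) = 2926*(-3195029/3577) = -1335522122/511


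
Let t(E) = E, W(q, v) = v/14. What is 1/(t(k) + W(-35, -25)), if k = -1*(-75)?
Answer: 14/1025 ≈ 0.013659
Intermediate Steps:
W(q, v) = v/14 (W(q, v) = v*(1/14) = v/14)
k = 75
1/(t(k) + W(-35, -25)) = 1/(75 + (1/14)*(-25)) = 1/(75 - 25/14) = 1/(1025/14) = 14/1025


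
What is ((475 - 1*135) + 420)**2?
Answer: 577600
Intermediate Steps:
((475 - 1*135) + 420)**2 = ((475 - 135) + 420)**2 = (340 + 420)**2 = 760**2 = 577600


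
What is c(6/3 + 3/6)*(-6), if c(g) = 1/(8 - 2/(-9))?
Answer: -27/37 ≈ -0.72973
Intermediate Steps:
c(g) = 9/74 (c(g) = 1/(8 - 2*(-⅑)) = 1/(8 + 2/9) = 1/(74/9) = 9/74)
c(6/3 + 3/6)*(-6) = (9/74)*(-6) = -27/37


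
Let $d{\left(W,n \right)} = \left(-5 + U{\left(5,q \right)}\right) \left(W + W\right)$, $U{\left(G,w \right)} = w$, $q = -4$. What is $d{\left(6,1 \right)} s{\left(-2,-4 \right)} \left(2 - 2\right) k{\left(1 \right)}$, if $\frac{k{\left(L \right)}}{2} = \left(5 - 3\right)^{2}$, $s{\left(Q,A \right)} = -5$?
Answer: $0$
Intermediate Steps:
$d{\left(W,n \right)} = - 18 W$ ($d{\left(W,n \right)} = \left(-5 - 4\right) \left(W + W\right) = - 9 \cdot 2 W = - 18 W$)
$k{\left(L \right)} = 8$ ($k{\left(L \right)} = 2 \left(5 - 3\right)^{2} = 2 \cdot 2^{2} = 2 \cdot 4 = 8$)
$d{\left(6,1 \right)} s{\left(-2,-4 \right)} \left(2 - 2\right) k{\left(1 \right)} = \left(-18\right) 6 \left(- 5 \left(2 - 2\right)\right) 8 = - 108 \left(\left(-5\right) 0\right) 8 = \left(-108\right) 0 \cdot 8 = 0 \cdot 8 = 0$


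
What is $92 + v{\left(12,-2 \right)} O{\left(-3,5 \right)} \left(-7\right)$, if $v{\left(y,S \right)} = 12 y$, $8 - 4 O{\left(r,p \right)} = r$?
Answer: $-2680$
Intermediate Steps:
$O{\left(r,p \right)} = 2 - \frac{r}{4}$
$92 + v{\left(12,-2 \right)} O{\left(-3,5 \right)} \left(-7\right) = 92 + 12 \cdot 12 \left(2 - - \frac{3}{4}\right) \left(-7\right) = 92 + 144 \left(2 + \frac{3}{4}\right) \left(-7\right) = 92 + 144 \cdot \frac{11}{4} \left(-7\right) = 92 + 144 \left(- \frac{77}{4}\right) = 92 - 2772 = -2680$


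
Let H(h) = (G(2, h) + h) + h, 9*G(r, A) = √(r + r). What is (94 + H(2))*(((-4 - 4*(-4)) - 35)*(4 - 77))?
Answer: 1484236/9 ≈ 1.6492e+5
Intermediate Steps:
G(r, A) = √2*√r/9 (G(r, A) = √(r + r)/9 = √(2*r)/9 = (√2*√r)/9 = √2*√r/9)
H(h) = 2/9 + 2*h (H(h) = (√2*√2/9 + h) + h = (2/9 + h) + h = 2/9 + 2*h)
(94 + H(2))*(((-4 - 4*(-4)) - 35)*(4 - 77)) = (94 + (2/9 + 2*2))*(((-4 - 4*(-4)) - 35)*(4 - 77)) = (94 + (2/9 + 4))*(((-4 + 16) - 35)*(-73)) = (94 + 38/9)*((12 - 35)*(-73)) = 884*(-23*(-73))/9 = (884/9)*1679 = 1484236/9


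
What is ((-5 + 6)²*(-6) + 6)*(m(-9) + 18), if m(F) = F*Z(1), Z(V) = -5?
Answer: 0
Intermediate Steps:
m(F) = -5*F (m(F) = F*(-5) = -5*F)
((-5 + 6)²*(-6) + 6)*(m(-9) + 18) = ((-5 + 6)²*(-6) + 6)*(-5*(-9) + 18) = (1²*(-6) + 6)*(45 + 18) = (1*(-6) + 6)*63 = (-6 + 6)*63 = 0*63 = 0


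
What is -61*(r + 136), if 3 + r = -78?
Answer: -3355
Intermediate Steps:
r = -81 (r = -3 - 78 = -81)
-61*(r + 136) = -61*(-81 + 136) = -61*55 = -3355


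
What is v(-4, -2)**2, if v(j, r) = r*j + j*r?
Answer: 256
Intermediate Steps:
v(j, r) = 2*j*r (v(j, r) = j*r + j*r = 2*j*r)
v(-4, -2)**2 = (2*(-4)*(-2))**2 = 16**2 = 256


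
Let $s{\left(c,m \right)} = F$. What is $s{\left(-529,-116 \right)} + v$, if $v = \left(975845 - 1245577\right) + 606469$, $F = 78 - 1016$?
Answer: $335799$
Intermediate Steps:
$F = -938$
$s{\left(c,m \right)} = -938$
$v = 336737$ ($v = -269732 + 606469 = 336737$)
$s{\left(-529,-116 \right)} + v = -938 + 336737 = 335799$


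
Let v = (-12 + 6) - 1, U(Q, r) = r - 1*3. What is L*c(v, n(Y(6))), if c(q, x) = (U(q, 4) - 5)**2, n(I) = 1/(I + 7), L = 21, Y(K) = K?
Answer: 336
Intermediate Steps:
U(Q, r) = -3 + r (U(Q, r) = r - 3 = -3 + r)
v = -7 (v = -6 - 1 = -7)
n(I) = 1/(7 + I)
c(q, x) = 16 (c(q, x) = ((-3 + 4) - 5)**2 = (1 - 5)**2 = (-4)**2 = 16)
L*c(v, n(Y(6))) = 21*16 = 336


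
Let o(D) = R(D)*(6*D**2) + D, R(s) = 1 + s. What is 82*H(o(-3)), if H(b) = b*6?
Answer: -54612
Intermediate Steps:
o(D) = D + 6*D**2*(1 + D) (o(D) = (1 + D)*(6*D**2) + D = 6*D**2*(1 + D) + D = D + 6*D**2*(1 + D))
H(b) = 6*b
82*H(o(-3)) = 82*(6*(-3*(1 + 6*(-3)*(1 - 3)))) = 82*(6*(-3*(1 + 6*(-3)*(-2)))) = 82*(6*(-3*(1 + 36))) = 82*(6*(-3*37)) = 82*(6*(-111)) = 82*(-666) = -54612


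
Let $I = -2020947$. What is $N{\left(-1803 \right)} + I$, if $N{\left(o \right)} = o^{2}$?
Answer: $1229862$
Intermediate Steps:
$N{\left(-1803 \right)} + I = \left(-1803\right)^{2} - 2020947 = 3250809 - 2020947 = 1229862$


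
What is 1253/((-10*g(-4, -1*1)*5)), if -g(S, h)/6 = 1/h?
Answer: -1253/300 ≈ -4.1767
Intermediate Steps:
g(S, h) = -6/h
1253/((-10*g(-4, -1*1)*5)) = 1253/((-(-60)/((-1*1))*5)) = 1253/((-(-60)/(-1)*5)) = 1253/((-(-60)*(-1)*5)) = 1253/((-10*6*5)) = 1253/((-60*5)) = 1253/(-300) = 1253*(-1/300) = -1253/300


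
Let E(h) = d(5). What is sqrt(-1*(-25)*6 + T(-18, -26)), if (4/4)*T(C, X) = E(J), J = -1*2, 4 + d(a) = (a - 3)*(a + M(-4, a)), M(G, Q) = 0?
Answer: 2*sqrt(39) ≈ 12.490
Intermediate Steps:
d(a) = -4 + a*(-3 + a) (d(a) = -4 + (a - 3)*(a + 0) = -4 + (-3 + a)*a = -4 + a*(-3 + a))
J = -2
E(h) = 6 (E(h) = -4 + 5**2 - 3*5 = -4 + 25 - 15 = 6)
T(C, X) = 6
sqrt(-1*(-25)*6 + T(-18, -26)) = sqrt(-1*(-25)*6 + 6) = sqrt(25*6 + 6) = sqrt(150 + 6) = sqrt(156) = 2*sqrt(39)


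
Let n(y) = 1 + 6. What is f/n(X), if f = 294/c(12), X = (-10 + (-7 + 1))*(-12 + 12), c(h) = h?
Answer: 7/2 ≈ 3.5000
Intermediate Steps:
X = 0 (X = (-10 - 6)*0 = -16*0 = 0)
n(y) = 7
f = 49/2 (f = 294/12 = 294*(1/12) = 49/2 ≈ 24.500)
f/n(X) = (49/2)/7 = (49/2)*(1/7) = 7/2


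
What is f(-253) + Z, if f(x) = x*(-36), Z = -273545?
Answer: -264437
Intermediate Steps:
f(x) = -36*x
f(-253) + Z = -36*(-253) - 273545 = 9108 - 273545 = -264437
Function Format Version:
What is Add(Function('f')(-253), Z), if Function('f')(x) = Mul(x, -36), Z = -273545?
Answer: -264437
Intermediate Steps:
Function('f')(x) = Mul(-36, x)
Add(Function('f')(-253), Z) = Add(Mul(-36, -253), -273545) = Add(9108, -273545) = -264437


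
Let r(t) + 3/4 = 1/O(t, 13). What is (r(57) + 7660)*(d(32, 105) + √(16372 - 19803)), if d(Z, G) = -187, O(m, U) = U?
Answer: -74479295/52 + 398285*I*√3431/52 ≈ -1.4323e+6 + 4.4864e+5*I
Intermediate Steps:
r(t) = -35/52 (r(t) = -¾ + 1/13 = -35/52)
(r(57) + 7660)*(d(32, 105) + √(16372 - 19803)) = (-35/52 + 7660)*(-187 + √(16372 - 19803)) = 398285*(-187 + √(-3431))/52 = 398285*(-187 + I*√3431)/52 = -74479295/52 + 398285*I*√3431/52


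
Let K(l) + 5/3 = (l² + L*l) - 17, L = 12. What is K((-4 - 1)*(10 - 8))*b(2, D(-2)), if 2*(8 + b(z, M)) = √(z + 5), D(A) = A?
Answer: 928/3 - 58*√7/3 ≈ 258.18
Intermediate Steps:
b(z, M) = -8 + √(5 + z)/2 (b(z, M) = -8 + √(z + 5)/2 = -8 + √(5 + z)/2)
K(l) = -56/3 + l² + 12*l (K(l) = -5/3 + ((l² + 12*l) - 17) = -5/3 + (-17 + l² + 12*l) = -56/3 + l² + 12*l)
K((-4 - 1)*(10 - 8))*b(2, D(-2)) = (-56/3 + ((-4 - 1)*(10 - 8))² + 12*((-4 - 1)*(10 - 8)))*(-8 + √(5 + 2)/2) = (-56/3 + (-5*2)² + 12*(-5*2))*(-8 + √7/2) = (-56/3 + (-10)² + 12*(-10))*(-8 + √7/2) = (-56/3 + 100 - 120)*(-8 + √7/2) = -116*(-8 + √7/2)/3 = 928/3 - 58*√7/3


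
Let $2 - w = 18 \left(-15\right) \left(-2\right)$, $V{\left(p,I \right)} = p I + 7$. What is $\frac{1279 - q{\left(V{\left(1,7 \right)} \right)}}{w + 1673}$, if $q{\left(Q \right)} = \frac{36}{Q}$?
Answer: $\frac{1787}{1589} \approx 1.1246$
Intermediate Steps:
$V{\left(p,I \right)} = 7 + I p$ ($V{\left(p,I \right)} = I p + 7 = 7 + I p$)
$w = -538$ ($w = 2 - 18 \left(-15\right) \left(-2\right) = 2 - \left(-270\right) \left(-2\right) = 2 - 540 = -538$)
$\frac{1279 - q{\left(V{\left(1,7 \right)} \right)}}{w + 1673} = \frac{1279 - \frac{36}{7 + 7 \cdot 1}}{-538 + 1673} = \frac{1279 - \frac{36}{7 + 7}}{1135} = \left(1279 - \frac{36}{14}\right) \frac{1}{1135} = \left(1279 - 36 \cdot \frac{1}{14}\right) \frac{1}{1135} = \left(1279 - \frac{18}{7}\right) \frac{1}{1135} = \frac{8935}{7} \cdot \frac{1}{1135} = \frac{1787}{1589}$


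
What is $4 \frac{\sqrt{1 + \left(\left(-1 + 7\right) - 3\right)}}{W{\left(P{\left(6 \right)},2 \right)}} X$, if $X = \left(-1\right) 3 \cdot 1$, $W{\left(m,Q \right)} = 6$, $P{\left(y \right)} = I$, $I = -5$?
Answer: $-4$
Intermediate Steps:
$P{\left(y \right)} = -5$
$X = -3$ ($X = \left(-3\right) 1 = -3$)
$4 \frac{\sqrt{1 + \left(\left(-1 + 7\right) - 3\right)}}{W{\left(P{\left(6 \right)},2 \right)}} X = 4 \frac{\sqrt{1 + \left(\left(-1 + 7\right) - 3\right)}}{6} \left(-3\right) = 4 \sqrt{1 + \left(6 - 3\right)} \frac{1}{6} \left(-3\right) = 4 \sqrt{1 + 3} \cdot \frac{1}{6} \left(-3\right) = 4 \sqrt{4} \cdot \frac{1}{6} \left(-3\right) = 4 \cdot 2 \cdot \frac{1}{6} \left(-3\right) = 4 \cdot \frac{1}{3} \left(-3\right) = \frac{4}{3} \left(-3\right) = -4$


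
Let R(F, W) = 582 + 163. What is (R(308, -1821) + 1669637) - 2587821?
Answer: -917439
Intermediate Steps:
R(F, W) = 745
(R(308, -1821) + 1669637) - 2587821 = (745 + 1669637) - 2587821 = 1670382 - 2587821 = -917439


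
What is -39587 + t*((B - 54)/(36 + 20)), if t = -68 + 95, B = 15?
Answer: -2217925/56 ≈ -39606.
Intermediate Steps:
t = 27
-39587 + t*((B - 54)/(36 + 20)) = -39587 + 27*((15 - 54)/(36 + 20)) = -39587 + 27*(-39/56) = -39587 - 1053/56 = -2217925/56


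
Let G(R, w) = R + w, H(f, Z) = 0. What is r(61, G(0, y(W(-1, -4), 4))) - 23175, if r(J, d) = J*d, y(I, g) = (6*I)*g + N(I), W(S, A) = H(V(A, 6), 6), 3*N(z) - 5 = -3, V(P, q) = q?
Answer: -69403/3 ≈ -23134.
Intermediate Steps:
N(z) = ⅔ (N(z) = 5/3 + (⅓)*(-3) = 5/3 - 1 = ⅔)
W(S, A) = 0
y(I, g) = ⅔ + 6*I*g (y(I, g) = (6*I)*g + ⅔ = 6*I*g + ⅔ = ⅔ + 6*I*g)
r(61, G(0, y(W(-1, -4), 4))) - 23175 = 61*(0 + (⅔ + 6*0*4)) - 23175 = 61*(0 + (⅔ + 0)) - 23175 = 61*(0 + ⅔) - 23175 = 61*(⅔) - 23175 = 122/3 - 23175 = -69403/3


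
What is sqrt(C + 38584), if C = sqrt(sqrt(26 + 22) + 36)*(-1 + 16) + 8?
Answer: sqrt(38592 + 30*sqrt(9 + sqrt(3))) ≈ 196.70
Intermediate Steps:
C = 8 + 15*sqrt(36 + 4*sqrt(3)) (C = sqrt(sqrt(48) + 36)*15 + 8 = sqrt(4*sqrt(3) + 36)*15 + 8 = sqrt(36 + 4*sqrt(3))*15 + 8 = 15*sqrt(36 + 4*sqrt(3)) + 8 = 8 + 15*sqrt(36 + 4*sqrt(3)) ≈ 106.28)
sqrt(C + 38584) = sqrt((8 + 30*sqrt(9 + sqrt(3))) + 38584) = sqrt(38592 + 30*sqrt(9 + sqrt(3)))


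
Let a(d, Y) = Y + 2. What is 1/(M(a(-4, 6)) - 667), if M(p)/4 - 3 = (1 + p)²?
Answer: -1/331 ≈ -0.0030211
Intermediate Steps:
a(d, Y) = 2 + Y
M(p) = 12 + 4*(1 + p)²
1/(M(a(-4, 6)) - 667) = 1/((12 + 4*(1 + (2 + 6))²) - 667) = 1/((12 + 4*(1 + 8)²) - 667) = 1/((12 + 4*9²) - 667) = 1/((12 + 4*81) - 667) = 1/((12 + 324) - 667) = 1/(336 - 667) = 1/(-331) = -1/331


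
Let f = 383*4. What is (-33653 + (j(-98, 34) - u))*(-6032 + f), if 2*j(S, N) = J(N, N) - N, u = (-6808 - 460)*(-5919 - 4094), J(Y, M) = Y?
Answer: 327636616500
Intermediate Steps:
u = 72774484 (u = -7268*(-10013) = 72774484)
j(S, N) = 0 (j(S, N) = (N - N)/2 = (½)*0 = 0)
f = 1532
(-33653 + (j(-98, 34) - u))*(-6032 + f) = (-33653 + (0 - 1*72774484))*(-6032 + 1532) = (-33653 + (0 - 72774484))*(-4500) = (-33653 - 72774484)*(-4500) = -72808137*(-4500) = 327636616500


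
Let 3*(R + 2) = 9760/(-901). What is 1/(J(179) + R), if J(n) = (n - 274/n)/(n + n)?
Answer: -173213646/886001411 ≈ -0.19550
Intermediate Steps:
R = -15166/2703 (R = -2 + (9760/(-901))/3 = -2 + (9760*(-1/901))/3 = -2 + (⅓)*(-9760/901) = -2 - 9760/2703 = -15166/2703 ≈ -5.6108)
J(n) = (n - 274/n)/(2*n) (J(n) = (n - 274/n)/((2*n)) = (n - 274/n)*(1/(2*n)) = (n - 274/n)/(2*n))
1/(J(179) + R) = 1/((½ - 137/179²) - 15166/2703) = 1/((½ - 137*1/32041) - 15166/2703) = 1/((½ - 137/32041) - 15166/2703) = 1/(31767/64082 - 15166/2703) = 1/(-886001411/173213646) = -173213646/886001411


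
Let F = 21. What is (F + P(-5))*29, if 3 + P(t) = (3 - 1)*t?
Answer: 232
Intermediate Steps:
P(t) = -3 + 2*t (P(t) = -3 + (3 - 1)*t = -3 + 2*t)
(F + P(-5))*29 = (21 + (-3 + 2*(-5)))*29 = (21 + (-3 - 10))*29 = (21 - 13)*29 = 8*29 = 232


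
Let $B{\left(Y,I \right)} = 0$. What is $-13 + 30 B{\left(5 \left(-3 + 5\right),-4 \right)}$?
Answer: $-13$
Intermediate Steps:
$-13 + 30 B{\left(5 \left(-3 + 5\right),-4 \right)} = -13 + 30 \cdot 0 = -13 + 0 = -13$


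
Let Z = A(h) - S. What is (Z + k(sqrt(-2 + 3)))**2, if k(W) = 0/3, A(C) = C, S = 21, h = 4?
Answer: 289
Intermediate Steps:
k(W) = 0 (k(W) = 0*(1/3) = 0)
Z = -17 (Z = 4 - 1*21 = 4 - 21 = -17)
(Z + k(sqrt(-2 + 3)))**2 = (-17 + 0)**2 = (-17)**2 = 289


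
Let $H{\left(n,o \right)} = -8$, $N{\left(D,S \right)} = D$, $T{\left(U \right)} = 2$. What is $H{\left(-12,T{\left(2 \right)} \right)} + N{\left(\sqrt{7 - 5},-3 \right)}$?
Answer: $-8 + \sqrt{2} \approx -6.5858$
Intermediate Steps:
$H{\left(-12,T{\left(2 \right)} \right)} + N{\left(\sqrt{7 - 5},-3 \right)} = -8 + \sqrt{7 - 5} = -8 + \sqrt{2}$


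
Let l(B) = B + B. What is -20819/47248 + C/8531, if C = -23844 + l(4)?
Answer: -1303810217/403072688 ≈ -3.2347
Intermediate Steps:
l(B) = 2*B
C = -23836 (C = -23844 + 2*4 = -23844 + 8 = -23836)
-20819/47248 + C/8531 = -20819/47248 - 23836/8531 = -1303810217/403072688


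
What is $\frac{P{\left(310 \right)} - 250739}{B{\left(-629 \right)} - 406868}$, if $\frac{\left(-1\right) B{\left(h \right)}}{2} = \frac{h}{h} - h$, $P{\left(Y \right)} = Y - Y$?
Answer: $\frac{250739}{408128} \approx 0.61436$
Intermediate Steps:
$P{\left(Y \right)} = 0$
$B{\left(h \right)} = -2 + 2 h$ ($B{\left(h \right)} = - 2 \left(\frac{h}{h} - h\right) = - 2 \left(1 - h\right) = -2 + 2 h$)
$\frac{P{\left(310 \right)} - 250739}{B{\left(-629 \right)} - 406868} = \frac{0 - 250739}{\left(-2 + 2 \left(-629\right)\right) - 406868} = - \frac{250739}{\left(-2 - 1258\right) - 406868} = - \frac{250739}{-1260 - 406868} = - \frac{250739}{-408128} = \left(-250739\right) \left(- \frac{1}{408128}\right) = \frac{250739}{408128}$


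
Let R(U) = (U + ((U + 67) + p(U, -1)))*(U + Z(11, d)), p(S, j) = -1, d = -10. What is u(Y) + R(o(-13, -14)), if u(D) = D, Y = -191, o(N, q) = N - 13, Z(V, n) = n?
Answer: -695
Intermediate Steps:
o(N, q) = -13 + N
R(U) = (-10 + U)*(66 + 2*U) (R(U) = (U + ((U + 67) - 1))*(U - 10) = (U + ((67 + U) - 1))*(-10 + U) = (U + (66 + U))*(-10 + U) = (66 + 2*U)*(-10 + U) = (-10 + U)*(66 + 2*U))
u(Y) + R(o(-13, -14)) = -191 + (-660 + 2*(-13 - 13)**2 + 46*(-13 - 13)) = -191 + (-660 + 2*(-26)**2 + 46*(-26)) = -191 + (-660 + 2*676 - 1196) = -191 + (-660 + 1352 - 1196) = -191 - 504 = -695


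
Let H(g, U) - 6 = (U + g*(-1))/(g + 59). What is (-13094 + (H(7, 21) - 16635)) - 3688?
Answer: -1102556/33 ≈ -33411.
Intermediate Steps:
H(g, U) = 6 + (U - g)/(59 + g) (H(g, U) = 6 + (U + g*(-1))/(g + 59) = 6 + (U - g)/(59 + g))
(-13094 + (H(7, 21) - 16635)) - 3688 = (-13094 + ((354 + 21 + 5*7)/(59 + 7) - 16635)) - 3688 = (-13094 + ((354 + 21 + 35)/66 - 16635)) - 3688 = (-13094 + ((1/66)*410 - 16635)) - 3688 = (-13094 + (205/33 - 16635)) - 3688 = (-13094 - 548750/33) - 3688 = -980852/33 - 3688 = -1102556/33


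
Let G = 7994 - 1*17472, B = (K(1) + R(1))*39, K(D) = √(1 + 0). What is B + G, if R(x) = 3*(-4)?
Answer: -9907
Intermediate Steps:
R(x) = -12
K(D) = 1 (K(D) = √1 = 1)
B = -429 (B = (1 - 12)*39 = -11*39 = -429)
G = -9478 (G = 7994 - 17472 = -9478)
B + G = -429 - 9478 = -9907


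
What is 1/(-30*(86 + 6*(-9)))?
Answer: -1/960 ≈ -0.0010417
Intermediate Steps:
1/(-30*(86 + 6*(-9))) = 1/(-30*(86 - 54)) = 1/(-30*32) = 1/(-960) = -1/960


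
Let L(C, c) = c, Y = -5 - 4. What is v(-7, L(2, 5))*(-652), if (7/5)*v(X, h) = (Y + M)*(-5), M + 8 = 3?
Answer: -32600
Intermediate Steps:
M = -5 (M = -8 + 3 = -5)
Y = -9
v(X, h) = 50 (v(X, h) = 5*((-9 - 5)*(-5))/7 = 5*(-14*(-5))/7 = (5/7)*70 = 50)
v(-7, L(2, 5))*(-652) = 50*(-652) = -32600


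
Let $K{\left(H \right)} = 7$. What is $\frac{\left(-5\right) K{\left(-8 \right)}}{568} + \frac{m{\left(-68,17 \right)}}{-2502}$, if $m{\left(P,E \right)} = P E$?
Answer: $\frac{284519}{710568} \approx 0.40041$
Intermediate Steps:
$m{\left(P,E \right)} = E P$
$\frac{\left(-5\right) K{\left(-8 \right)}}{568} + \frac{m{\left(-68,17 \right)}}{-2502} = \frac{\left(-5\right) 7}{568} + \frac{17 \left(-68\right)}{-2502} = \left(-35\right) \frac{1}{568} - - \frac{578}{1251} = - \frac{35}{568} + \frac{578}{1251} = \frac{284519}{710568}$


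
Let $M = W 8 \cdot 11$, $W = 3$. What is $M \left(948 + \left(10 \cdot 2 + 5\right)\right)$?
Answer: $256872$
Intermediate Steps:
$M = 264$ ($M = 3 \cdot 8 \cdot 11 = 24 \cdot 11 = 264$)
$M \left(948 + \left(10 \cdot 2 + 5\right)\right) = 264 \left(948 + \left(10 \cdot 2 + 5\right)\right) = 264 \left(948 + \left(20 + 5\right)\right) = 264 \left(948 + 25\right) = 264 \cdot 973 = 256872$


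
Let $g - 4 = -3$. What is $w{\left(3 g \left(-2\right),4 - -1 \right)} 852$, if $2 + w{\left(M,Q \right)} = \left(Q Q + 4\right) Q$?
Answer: $121836$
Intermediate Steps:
$g = 1$ ($g = 4 - 3 = 1$)
$w{\left(M,Q \right)} = -2 + Q \left(4 + Q^{2}\right)$ ($w{\left(M,Q \right)} = -2 + \left(Q Q + 4\right) Q = -2 + \left(Q^{2} + 4\right) Q = -2 + \left(4 + Q^{2}\right) Q = -2 + Q \left(4 + Q^{2}\right)$)
$w{\left(3 g \left(-2\right),4 - -1 \right)} 852 = \left(-2 + \left(4 - -1\right)^{3} + 4 \left(4 - -1\right)\right) 852 = \left(-2 + \left(4 + 1\right)^{3} + 4 \left(4 + 1\right)\right) 852 = \left(-2 + 5^{3} + 4 \cdot 5\right) 852 = \left(-2 + 125 + 20\right) 852 = 143 \cdot 852 = 121836$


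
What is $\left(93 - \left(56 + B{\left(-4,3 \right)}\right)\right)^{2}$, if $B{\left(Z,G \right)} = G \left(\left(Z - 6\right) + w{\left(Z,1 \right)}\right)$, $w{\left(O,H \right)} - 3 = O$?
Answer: $4900$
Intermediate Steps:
$w{\left(O,H \right)} = 3 + O$
$B{\left(Z,G \right)} = G \left(-3 + 2 Z\right)$ ($B{\left(Z,G \right)} = G \left(\left(Z - 6\right) + \left(3 + Z\right)\right) = G \left(\left(-6 + Z\right) + \left(3 + Z\right)\right) = G \left(-3 + 2 Z\right)$)
$\left(93 - \left(56 + B{\left(-4,3 \right)}\right)\right)^{2} = \left(93 - \left(56 + 3 \left(-3 + 2 \left(-4\right)\right)\right)\right)^{2} = \left(93 - \left(56 + 3 \left(-3 - 8\right)\right)\right)^{2} = \left(93 - \left(56 + 3 \left(-11\right)\right)\right)^{2} = \left(93 - 23\right)^{2} = 70^{2} = 4900$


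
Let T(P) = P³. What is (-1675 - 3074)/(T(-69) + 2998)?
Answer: 4749/325511 ≈ 0.014589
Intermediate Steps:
(-1675 - 3074)/(T(-69) + 2998) = (-1675 - 3074)/((-69)³ + 2998) = -4749/(-328509 + 2998) = -4749/(-325511) = -4749*(-1/325511) = 4749/325511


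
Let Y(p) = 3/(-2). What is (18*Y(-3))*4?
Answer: -108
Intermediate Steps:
Y(p) = -3/2 (Y(p) = 3*(-½) = -3/2)
(18*Y(-3))*4 = (18*(-3/2))*4 = -27*4 = -108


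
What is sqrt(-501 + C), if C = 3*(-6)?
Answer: I*sqrt(519) ≈ 22.782*I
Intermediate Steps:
C = -18
sqrt(-501 + C) = sqrt(-501 - 18) = sqrt(-519) = I*sqrt(519)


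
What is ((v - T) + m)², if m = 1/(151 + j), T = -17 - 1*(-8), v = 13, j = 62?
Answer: 21967969/45369 ≈ 484.21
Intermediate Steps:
T = -9 (T = -17 + 8 = -9)
m = 1/213 (m = 1/(151 + 62) = 1/213 ≈ 0.0046948)
((v - T) + m)² = ((13 - 1*(-9)) + 1/213)² = ((13 + 9) + 1/213)² = (22 + 1/213)² = (4687/213)² = 21967969/45369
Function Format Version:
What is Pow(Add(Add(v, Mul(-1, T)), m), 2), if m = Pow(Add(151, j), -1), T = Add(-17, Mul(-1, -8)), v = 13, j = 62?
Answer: Rational(21967969, 45369) ≈ 484.21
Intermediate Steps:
T = -9 (T = Add(-17, 8) = -9)
m = Rational(1, 213) (m = Pow(Add(151, 62), -1) = Pow(213, -1) = Rational(1, 213) ≈ 0.0046948)
Pow(Add(Add(v, Mul(-1, T)), m), 2) = Pow(Add(Add(13, Mul(-1, -9)), Rational(1, 213)), 2) = Pow(Add(Add(13, 9), Rational(1, 213)), 2) = Pow(Add(22, Rational(1, 213)), 2) = Pow(Rational(4687, 213), 2) = Rational(21967969, 45369)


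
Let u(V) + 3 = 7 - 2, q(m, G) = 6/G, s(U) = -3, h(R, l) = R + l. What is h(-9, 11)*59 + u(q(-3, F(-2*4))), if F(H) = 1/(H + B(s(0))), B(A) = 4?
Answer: 120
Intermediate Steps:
F(H) = 1/(4 + H) (F(H) = 1/(H + 4) = 1/(4 + H))
u(V) = 2 (u(V) = -3 + (7 - 2) = -3 + 5 = 2)
h(-9, 11)*59 + u(q(-3, F(-2*4))) = (-9 + 11)*59 + 2 = 2*59 + 2 = 118 + 2 = 120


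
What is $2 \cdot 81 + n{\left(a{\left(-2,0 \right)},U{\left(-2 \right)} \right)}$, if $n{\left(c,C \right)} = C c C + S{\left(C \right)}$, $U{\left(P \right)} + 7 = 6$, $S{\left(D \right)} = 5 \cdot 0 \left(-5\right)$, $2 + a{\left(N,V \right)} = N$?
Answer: $158$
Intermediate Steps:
$a{\left(N,V \right)} = -2 + N$
$S{\left(D \right)} = 0$ ($S{\left(D \right)} = 0 \left(-5\right) = 0$)
$U{\left(P \right)} = -1$ ($U{\left(P \right)} = -7 + 6 = -1$)
$n{\left(c,C \right)} = c C^{2}$ ($n{\left(c,C \right)} = C c C + 0 = c C^{2} + 0 = c C^{2}$)
$2 \cdot 81 + n{\left(a{\left(-2,0 \right)},U{\left(-2 \right)} \right)} = 2 \cdot 81 + \left(-2 - 2\right) \left(-1\right)^{2} = 162 - 4 = 158$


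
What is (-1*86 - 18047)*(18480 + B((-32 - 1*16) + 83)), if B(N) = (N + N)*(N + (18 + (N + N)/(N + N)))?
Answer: -403640580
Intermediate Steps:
B(N) = 2*N*(19 + N) (B(N) = (2*N)*(N + (18 + (2*N)/((2*N)))) = (2*N)*(N + (18 + (2*N)*(1/(2*N)))) = (2*N)*(N + (18 + 1)) = (2*N)*(N + 19) = (2*N)*(19 + N) = 2*N*(19 + N))
(-1*86 - 18047)*(18480 + B((-32 - 1*16) + 83)) = (-1*86 - 18047)*(18480 + 2*((-32 - 1*16) + 83)*(19 + ((-32 - 1*16) + 83))) = (-86 - 18047)*(18480 + 2*((-32 - 16) + 83)*(19 + ((-32 - 16) + 83))) = -18133*(18480 + 2*(-48 + 83)*(19 + (-48 + 83))) = -18133*(18480 + 2*35*(19 + 35)) = -18133*(18480 + 2*35*54) = -18133*(18480 + 3780) = -18133*22260 = -403640580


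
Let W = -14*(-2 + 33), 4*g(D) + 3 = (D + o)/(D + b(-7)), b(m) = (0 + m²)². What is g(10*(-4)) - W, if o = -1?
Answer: 1022893/2361 ≈ 433.25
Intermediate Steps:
b(m) = m⁴ (b(m) = (m²)² = m⁴)
g(D) = -¾ + (-1 + D)/(4*(2401 + D)) (g(D) = -¾ + ((D - 1)/(D + (-7)⁴))/4 = -¾ + ((-1 + D)/(D + 2401))/4 = -¾ + ((-1 + D)/(2401 + D))/4 = -¾ + (-1 + D)/(4*(2401 + D)))
W = -434 (W = -14*31 = -434)
g(10*(-4)) - W = (-3602 - 10*(-4))/(2*(2401 + 10*(-4))) - 1*(-434) = (-3602 - 1*(-40))/(2*(2401 - 40)) + 434 = (½)*(-3602 + 40)/2361 + 434 = (½)*(1/2361)*(-3562) + 434 = -1781/2361 + 434 = 1022893/2361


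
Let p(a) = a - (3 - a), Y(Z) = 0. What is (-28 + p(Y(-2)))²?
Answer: 961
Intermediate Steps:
p(a) = -3 + 2*a (p(a) = a + (-3 + a) = -3 + 2*a)
(-28 + p(Y(-2)))² = (-28 + (-3 + 2*0))² = (-28 + (-3 + 0))² = (-28 - 3)² = (-31)² = 961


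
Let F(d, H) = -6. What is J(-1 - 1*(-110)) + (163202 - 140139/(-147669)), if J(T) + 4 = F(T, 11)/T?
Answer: 875612168165/5365307 ≈ 1.6320e+5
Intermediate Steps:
J(T) = -4 - 6/T
J(-1 - 1*(-110)) + (163202 - 140139/(-147669)) = (-4 - 6/(-1 - 1*(-110))) + (163202 - 140139/(-147669)) = (-4 - 6/(-1 + 110)) + (163202 - 140139*(-1)/147669) = (-4 - 6/109) + (163202 - 1*(-46713/49223)) = (-4 - 6*1/109) + (163202 + 46713/49223) = (-4 - 6/109) + 8033338759/49223 = -442/109 + 8033338759/49223 = 875612168165/5365307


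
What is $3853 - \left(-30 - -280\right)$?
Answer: $3603$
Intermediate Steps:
$3853 - \left(-30 - -280\right) = 3853 - \left(-30 + 280\right) = 3853 - 250 = 3603$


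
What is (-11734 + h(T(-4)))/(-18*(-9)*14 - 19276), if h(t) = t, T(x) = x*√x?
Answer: 5867/8504 + I/2126 ≈ 0.68991 + 0.00047037*I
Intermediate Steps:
T(x) = x^(3/2)
(-11734 + h(T(-4)))/(-18*(-9)*14 - 19276) = (-11734 + (-4)^(3/2))/(-18*(-9)*14 - 19276) = (-11734 - 8*I)/(162*14 - 19276) = (-11734 - 8*I)/(2268 - 19276) = (-11734 - 8*I)/(-17008) = (-11734 - 8*I)*(-1/17008) = 5867/8504 + I/2126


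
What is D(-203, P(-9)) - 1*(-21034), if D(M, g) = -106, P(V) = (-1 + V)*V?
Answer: 20928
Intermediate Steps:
P(V) = V*(-1 + V)
D(-203, P(-9)) - 1*(-21034) = -106 - 1*(-21034) = -106 + 21034 = 20928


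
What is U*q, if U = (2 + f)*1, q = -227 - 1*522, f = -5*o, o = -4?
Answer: -16478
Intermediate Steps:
f = 20 (f = -5*(-4) = 20)
q = -749 (q = -227 - 522 = -749)
U = 22 (U = (2 + 20)*1 = 22*1 = 22)
U*q = 22*(-749) = -16478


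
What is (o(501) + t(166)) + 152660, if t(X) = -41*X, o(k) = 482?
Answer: 146336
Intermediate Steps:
(o(501) + t(166)) + 152660 = (482 - 41*166) + 152660 = (482 - 6806) + 152660 = -6324 + 152660 = 146336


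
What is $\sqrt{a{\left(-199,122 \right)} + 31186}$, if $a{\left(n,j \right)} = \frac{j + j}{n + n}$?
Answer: $\frac{2 \sqrt{308743127}}{199} \approx 176.59$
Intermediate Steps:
$a{\left(n,j \right)} = \frac{j}{n}$ ($a{\left(n,j \right)} = \frac{2 j}{2 n} = 2 j \frac{1}{2 n} = \frac{j}{n}$)
$\sqrt{a{\left(-199,122 \right)} + 31186} = \sqrt{\frac{122}{-199} + 31186} = \sqrt{122 \left(- \frac{1}{199}\right) + 31186} = \sqrt{- \frac{122}{199} + 31186} = \sqrt{\frac{6205892}{199}} = \frac{2 \sqrt{308743127}}{199}$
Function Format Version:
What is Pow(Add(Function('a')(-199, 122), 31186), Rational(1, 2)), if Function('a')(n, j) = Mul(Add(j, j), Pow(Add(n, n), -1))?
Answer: Mul(Rational(2, 199), Pow(308743127, Rational(1, 2))) ≈ 176.59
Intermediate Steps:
Function('a')(n, j) = Mul(j, Pow(n, -1)) (Function('a')(n, j) = Mul(Mul(2, j), Pow(Mul(2, n), -1)) = Mul(Mul(2, j), Mul(Rational(1, 2), Pow(n, -1))) = Mul(j, Pow(n, -1)))
Pow(Add(Function('a')(-199, 122), 31186), Rational(1, 2)) = Pow(Add(Mul(122, Pow(-199, -1)), 31186), Rational(1, 2)) = Pow(Add(Mul(122, Rational(-1, 199)), 31186), Rational(1, 2)) = Pow(Add(Rational(-122, 199), 31186), Rational(1, 2)) = Pow(Rational(6205892, 199), Rational(1, 2)) = Mul(Rational(2, 199), Pow(308743127, Rational(1, 2)))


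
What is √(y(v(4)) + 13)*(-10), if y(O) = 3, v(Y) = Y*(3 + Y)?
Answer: -40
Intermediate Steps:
√(y(v(4)) + 13)*(-10) = √(3 + 13)*(-10) = √16*(-10) = 4*(-10) = -40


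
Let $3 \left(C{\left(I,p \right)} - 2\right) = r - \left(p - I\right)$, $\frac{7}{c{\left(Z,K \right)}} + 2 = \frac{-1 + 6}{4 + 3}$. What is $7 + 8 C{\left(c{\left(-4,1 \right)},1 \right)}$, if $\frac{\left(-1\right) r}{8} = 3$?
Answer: $- \frac{1571}{27} \approx -58.185$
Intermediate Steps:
$r = -24$ ($r = \left(-8\right) 3 = -24$)
$c{\left(Z,K \right)} = - \frac{49}{9}$ ($c{\left(Z,K \right)} = \frac{7}{-2 + \frac{-1 + 6}{4 + 3}} = \frac{7}{-2 + \frac{5}{7}} = \frac{7}{- \frac{9}{7}} = 7 \left(- \frac{7}{9}\right) = - \frac{49}{9}$)
$C{\left(I,p \right)} = -6 - \frac{p}{3} + \frac{I}{3}$ ($C{\left(I,p \right)} = 2 + \frac{-24 - \left(p - I\right)}{3} = 2 + \frac{-24 + \left(I - p\right)}{3} = 2 + \frac{-24 + I - p}{3} = 2 - \left(8 - \frac{I}{3} + \frac{p}{3}\right) = -6 - \frac{p}{3} + \frac{I}{3}$)
$7 + 8 C{\left(c{\left(-4,1 \right)},1 \right)} = 7 + 8 \left(-6 - \frac{1}{3} + \frac{1}{3} \left(- \frac{49}{9}\right)\right) = 7 + 8 \left(-6 - \frac{1}{3} - \frac{49}{27}\right) = 7 + 8 \left(- \frac{220}{27}\right) = 7 - \frac{1760}{27} = - \frac{1571}{27}$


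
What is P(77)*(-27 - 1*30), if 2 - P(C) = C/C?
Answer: -57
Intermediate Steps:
P(C) = 1 (P(C) = 2 - C/C = 2 - 1*1 = 2 - 1 = 1)
P(77)*(-27 - 1*30) = 1*(-27 - 1*30) = 1*(-27 - 30) = 1*(-57) = -57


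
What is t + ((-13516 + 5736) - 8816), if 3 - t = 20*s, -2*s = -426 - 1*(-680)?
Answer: -14053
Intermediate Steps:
s = -127 (s = -(-426 - 1*(-680))/2 = -(-426 + 680)/2 = -½*254 = -127)
t = 2543 (t = 3 - 20*(-127) = 3 - 1*(-2540) = 3 + 2540 = 2543)
t + ((-13516 + 5736) - 8816) = 2543 + ((-13516 + 5736) - 8816) = 2543 + (-7780 - 8816) = 2543 - 16596 = -14053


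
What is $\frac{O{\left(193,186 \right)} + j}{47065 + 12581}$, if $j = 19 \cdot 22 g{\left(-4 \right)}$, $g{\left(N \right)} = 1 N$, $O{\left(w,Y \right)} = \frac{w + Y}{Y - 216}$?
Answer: $- \frac{50539}{1789380} \approx -0.028244$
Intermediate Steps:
$O{\left(w,Y \right)} = \frac{Y + w}{-216 + Y}$
$g{\left(N \right)} = N$
$j = -1672$ ($j = 19 \cdot 22 \left(-4\right) = 418 \left(-4\right) = -1672$)
$\frac{O{\left(193,186 \right)} + j}{47065 + 12581} = \frac{\frac{186 + 193}{-216 + 186} - 1672}{47065 + 12581} = \frac{\frac{1}{-30} \cdot 379 - 1672}{59646} = \left(\left(- \frac{1}{30}\right) 379 - 1672\right) \frac{1}{59646} = \left(- \frac{379}{30} - 1672\right) \frac{1}{59646} = \left(- \frac{50539}{30}\right) \frac{1}{59646} = - \frac{50539}{1789380}$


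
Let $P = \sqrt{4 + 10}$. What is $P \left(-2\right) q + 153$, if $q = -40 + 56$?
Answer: $153 - 32 \sqrt{14} \approx 33.267$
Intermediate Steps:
$q = 16$
$P = \sqrt{14} \approx 3.7417$
$P \left(-2\right) q + 153 = \sqrt{14} \left(-2\right) 16 + 153 = - 2 \sqrt{14} \cdot 16 + 153 = - 32 \sqrt{14} + 153 = 153 - 32 \sqrt{14}$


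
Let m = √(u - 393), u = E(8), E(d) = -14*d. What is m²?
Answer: -505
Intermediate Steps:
u = -112 (u = -14*8 = -112)
m = I*√505 (m = √(-112 - 393) = √(-505) = I*√505 ≈ 22.472*I)
m² = (I*√505)² = -505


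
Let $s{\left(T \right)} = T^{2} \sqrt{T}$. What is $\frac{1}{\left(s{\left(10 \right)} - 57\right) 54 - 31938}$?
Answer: $- \frac{1459}{38938344} - \frac{75 \sqrt{10}}{12979448} \approx -5.5742 \cdot 10^{-5}$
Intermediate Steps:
$s{\left(T \right)} = T^{\frac{5}{2}}$
$\frac{1}{\left(s{\left(10 \right)} - 57\right) 54 - 31938} = \frac{1}{\left(10^{\frac{5}{2}} - 57\right) 54 - 31938} = \frac{1}{\left(100 \sqrt{10} - 57\right) 54 - 31938} = \frac{1}{\left(-57 + 100 \sqrt{10}\right) 54 - 31938} = \frac{1}{\left(-3078 + 5400 \sqrt{10}\right) - 31938} = \frac{1}{-35016 + 5400 \sqrt{10}}$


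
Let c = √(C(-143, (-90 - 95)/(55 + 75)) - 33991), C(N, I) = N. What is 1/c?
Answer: -I*√34134/34134 ≈ -0.0054126*I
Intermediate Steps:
c = I*√34134 (c = √(-143 - 33991) = √(-34134) = I*√34134 ≈ 184.75*I)
1/c = 1/(I*√34134) = -I*√34134/34134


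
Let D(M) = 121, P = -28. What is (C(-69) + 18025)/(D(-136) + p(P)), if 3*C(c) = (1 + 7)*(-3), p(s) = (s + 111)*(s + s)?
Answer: -18017/4527 ≈ -3.9799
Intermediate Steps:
p(s) = 2*s*(111 + s) (p(s) = (111 + s)*(2*s) = 2*s*(111 + s))
C(c) = -8 (C(c) = ((1 + 7)*(-3))/3 = (8*(-3))/3 = (⅓)*(-24) = -8)
(C(-69) + 18025)/(D(-136) + p(P)) = (-8 + 18025)/(121 + 2*(-28)*(111 - 28)) = 18017/(121 + 2*(-28)*83) = 18017/(121 - 4648) = 18017/(-4527) = 18017*(-1/4527) = -18017/4527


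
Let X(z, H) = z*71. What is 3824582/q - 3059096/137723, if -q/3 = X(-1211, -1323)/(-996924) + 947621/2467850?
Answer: -215984989253188222503792/79665478812607421 ≈ -2.7111e+6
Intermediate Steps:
X(z, H) = 71*z
q = -578447164327/410043148900 (q = -3*((71*(-1211))/(-996924) + 947621/2467850) = -3*(-85981*(-1/996924) + 947621*(1/2467850)) = -3*(85981/996924 + 947621/2467850) = -3*578447164327/1230129446700 = -578447164327/410043148900 ≈ -1.4107)
3824582/q - 3059096/137723 = 3824582/(-578447164327/410043148900) - 3059096/137723 = 3824582*(-410043148900/578447164327) - 3059096*1/137723 = -1568243646506259800/578447164327 - 3059096/137723 = -215984989253188222503792/79665478812607421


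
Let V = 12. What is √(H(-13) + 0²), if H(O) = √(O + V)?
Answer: √I ≈ 0.70711 + 0.70711*I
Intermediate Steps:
H(O) = √(12 + O) (H(O) = √(O + 12) = √(12 + O))
√(H(-13) + 0²) = √(√(12 - 13) + 0²) = √(√(-1) + 0) = √(I + 0) = √I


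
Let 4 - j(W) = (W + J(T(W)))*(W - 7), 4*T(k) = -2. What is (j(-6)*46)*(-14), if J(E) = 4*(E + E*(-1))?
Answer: 47656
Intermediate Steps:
T(k) = -½ (T(k) = (¼)*(-2) = -½)
J(E) = 0 (J(E) = 4*(E - E) = 4*0 = 0)
j(W) = 4 - W*(-7 + W) (j(W) = 4 - (W + 0)*(W - 7) = 4 - W*(-7 + W))
(j(-6)*46)*(-14) = ((4 - 1*(-6)² + 7*(-6))*46)*(-14) = ((4 - 1*36 - 42)*46)*(-14) = ((4 - 36 - 42)*46)*(-14) = -74*46*(-14) = -3404*(-14) = 47656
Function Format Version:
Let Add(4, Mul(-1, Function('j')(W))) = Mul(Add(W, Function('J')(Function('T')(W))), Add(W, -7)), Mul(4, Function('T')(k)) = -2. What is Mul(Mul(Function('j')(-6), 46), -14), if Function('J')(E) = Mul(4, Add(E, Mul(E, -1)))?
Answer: 47656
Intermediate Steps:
Function('T')(k) = Rational(-1, 2) (Function('T')(k) = Mul(Rational(1, 4), -2) = Rational(-1, 2))
Function('J')(E) = 0 (Function('J')(E) = Mul(4, Add(E, Mul(-1, E))) = Mul(4, 0) = 0)
Function('j')(W) = Add(4, Mul(-1, W, Add(-7, W))) (Function('j')(W) = Add(4, Mul(-1, Mul(Add(W, 0), Add(W, -7)))) = Add(4, Mul(-1, Mul(W, Add(-7, W)))) = Add(4, Mul(-1, W, Add(-7, W))))
Mul(Mul(Function('j')(-6), 46), -14) = Mul(Mul(Add(4, Mul(-1, Pow(-6, 2)), Mul(7, -6)), 46), -14) = Mul(Mul(Add(4, Mul(-1, 36), -42), 46), -14) = Mul(Mul(Add(4, -36, -42), 46), -14) = Mul(Mul(-74, 46), -14) = Mul(-3404, -14) = 47656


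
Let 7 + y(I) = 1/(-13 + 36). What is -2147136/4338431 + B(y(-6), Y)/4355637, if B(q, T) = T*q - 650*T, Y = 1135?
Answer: -289502776014886/434622503467581 ≈ -0.66610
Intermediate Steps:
y(I) = -160/23 (y(I) = -7 + 1/(-13 + 36) = -7 + 1/23 = -160/23)
B(q, T) = -650*T + T*q
-2147136/4338431 + B(y(-6), Y)/4355637 = -2147136/4338431 + (1135*(-650 - 160/23))/4355637 = -2147136*1/4338431 + (1135*(-15110/23))*(1/4355637) = -2147136/4338431 - 17149850/23*1/4355637 = -2147136/4338431 - 17149850/100179651 = -289502776014886/434622503467581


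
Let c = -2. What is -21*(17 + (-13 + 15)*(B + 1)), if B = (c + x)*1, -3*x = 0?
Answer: -315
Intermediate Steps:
x = 0 (x = -1/3*0 = 0)
B = -2 (B = (-2 + 0)*1 = -2*1 = -2)
-21*(17 + (-13 + 15)*(B + 1)) = -21*(17 + (-13 + 15)*(-2 + 1)) = -21*(17 + 2*(-1)) = -21*(17 - 2) = -21*15 = -315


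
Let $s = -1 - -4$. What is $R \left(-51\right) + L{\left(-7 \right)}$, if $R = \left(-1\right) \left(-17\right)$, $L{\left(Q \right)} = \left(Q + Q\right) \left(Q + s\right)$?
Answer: $-811$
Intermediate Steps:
$s = 3$ ($s = -1 + 4 = 3$)
$L{\left(Q \right)} = 2 Q \left(3 + Q\right)$ ($L{\left(Q \right)} = \left(Q + Q\right) \left(Q + 3\right) = 2 Q \left(3 + Q\right)$)
$R = 17$
$R \left(-51\right) + L{\left(-7 \right)} = 17 \left(-51\right) + 2 \left(-7\right) \left(3 - 7\right) = -867 + 2 \left(-7\right) \left(-4\right) = -867 + 56 = -811$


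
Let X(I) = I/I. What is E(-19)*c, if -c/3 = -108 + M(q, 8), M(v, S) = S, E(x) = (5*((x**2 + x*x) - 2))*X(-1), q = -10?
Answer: 1080000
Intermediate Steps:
X(I) = 1
E(x) = -10 + 10*x**2 (E(x) = (5*((x**2 + x*x) - 2))*1 = (5*((x**2 + x**2) - 2))*1 = (5*(2*x**2 - 2))*1 = (5*(-2 + 2*x**2))*1 = (-10 + 10*x**2)*1 = -10 + 10*x**2)
c = 300 (c = -3*(-108 + 8) = -3*(-100) = 300)
E(-19)*c = (-10 + 10*(-19)**2)*300 = (-10 + 10*361)*300 = (-10 + 3610)*300 = 3600*300 = 1080000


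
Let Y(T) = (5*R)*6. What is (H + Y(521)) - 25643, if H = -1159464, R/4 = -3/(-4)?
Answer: -1185017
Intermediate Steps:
R = 3 (R = 4*(-3/(-4)) = 4*(-3*(-¼)) = 4*(¾) = 3)
Y(T) = 90 (Y(T) = (5*3)*6 = 15*6 = 90)
(H + Y(521)) - 25643 = (-1159464 + 90) - 25643 = -1159374 - 25643 = -1185017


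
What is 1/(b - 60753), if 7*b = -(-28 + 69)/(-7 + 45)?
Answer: -266/16160339 ≈ -1.6460e-5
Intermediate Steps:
b = -41/266 (b = (-(-28 + 69)/(-7 + 45))/7 = (-41/38)/7 = (-1*41/38)/7 = (⅐)*(-41/38) = -41/266 ≈ -0.15414)
1/(b - 60753) = 1/(-41/266 - 60753) = 1/(-16160339/266) = -266/16160339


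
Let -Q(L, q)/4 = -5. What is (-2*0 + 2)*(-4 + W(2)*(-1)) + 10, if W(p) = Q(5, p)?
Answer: -38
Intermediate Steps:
Q(L, q) = 20 (Q(L, q) = -4*(-5) = 20)
W(p) = 20
(-2*0 + 2)*(-4 + W(2)*(-1)) + 10 = (-2*0 + 2)*(-4 + 20*(-1)) + 10 = (0 + 2)*(-4 - 20) + 10 = 2*(-24) + 10 = -48 + 10 = -38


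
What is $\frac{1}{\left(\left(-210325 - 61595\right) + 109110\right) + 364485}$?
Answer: $\frac{1}{201675} \approx 4.9585 \cdot 10^{-6}$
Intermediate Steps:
$\frac{1}{\left(\left(-210325 - 61595\right) + 109110\right) + 364485} = \frac{1}{\left(-271920 + 109110\right) + 364485} = \frac{1}{-162810 + 364485} = \frac{1}{201675}$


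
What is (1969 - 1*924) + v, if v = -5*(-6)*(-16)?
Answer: 565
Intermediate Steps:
v = -480 (v = 30*(-16) = -480)
(1969 - 1*924) + v = (1969 - 1*924) - 480 = (1969 - 924) - 480 = 1045 - 480 = 565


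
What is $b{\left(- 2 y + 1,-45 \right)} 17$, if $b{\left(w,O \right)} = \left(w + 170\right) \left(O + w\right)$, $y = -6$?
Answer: $-99552$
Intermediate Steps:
$b{\left(w,O \right)} = \left(170 + w\right) \left(O + w\right)$
$b{\left(- 2 y + 1,-45 \right)} 17 = \left(\left(\left(-2\right) \left(-6\right) + 1\right)^{2} + 170 \left(-45\right) + 170 \left(\left(-2\right) \left(-6\right) + 1\right) - 45 \left(\left(-2\right) \left(-6\right) + 1\right)\right) 17 = \left(\left(12 + 1\right)^{2} - 7650 + 170 \left(12 + 1\right) - 45 \left(12 + 1\right)\right) 17 = \left(13^{2} - 7650 + 170 \cdot 13 - 585\right) 17 = \left(169 - 7650 + 2210 - 585\right) 17 = \left(-5856\right) 17 = -99552$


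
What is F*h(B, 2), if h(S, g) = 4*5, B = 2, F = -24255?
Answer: -485100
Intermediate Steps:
h(S, g) = 20
F*h(B, 2) = -24255*20 = -485100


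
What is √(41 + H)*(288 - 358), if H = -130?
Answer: -70*I*√89 ≈ -660.38*I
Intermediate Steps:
√(41 + H)*(288 - 358) = √(41 - 130)*(288 - 358) = √(-89)*(-70) = (I*√89)*(-70) = -70*I*√89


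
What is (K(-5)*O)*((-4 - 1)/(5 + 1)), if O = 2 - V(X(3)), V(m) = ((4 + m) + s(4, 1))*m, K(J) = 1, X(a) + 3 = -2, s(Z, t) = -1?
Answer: 20/3 ≈ 6.6667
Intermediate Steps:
X(a) = -5 (X(a) = -3 - 2 = -5)
V(m) = m*(3 + m) (V(m) = ((4 + m) - 1)*m = (3 + m)*m = m*(3 + m))
O = -8 (O = 2 - (-5)*(3 - 5) = 2 - (-5)*(-2) = 2 - 1*10 = 2 - 10 = -8)
(K(-5)*O)*((-4 - 1)/(5 + 1)) = (1*(-8))*((-4 - 1)/(5 + 1)) = -(-40)/6 = -8*(-5/6) = 20/3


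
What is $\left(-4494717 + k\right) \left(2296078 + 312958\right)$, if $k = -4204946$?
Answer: $-22697733954868$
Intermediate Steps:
$\left(-4494717 + k\right) \left(2296078 + 312958\right) = \left(-4494717 - 4204946\right) \left(2296078 + 312958\right) = \left(-8699663\right) 2609036 = -22697733954868$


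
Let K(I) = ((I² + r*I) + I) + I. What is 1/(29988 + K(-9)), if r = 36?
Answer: 1/29727 ≈ 3.3639e-5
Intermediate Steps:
K(I) = I² + 38*I (K(I) = ((I² + 36*I) + I) + I = (I² + 37*I) + I = I² + 38*I)
1/(29988 + K(-9)) = 1/(29988 - 9*(38 - 9)) = 1/(29988 - 9*29) = 1/(29988 - 261) = 1/29727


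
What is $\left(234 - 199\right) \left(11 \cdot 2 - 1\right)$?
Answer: $735$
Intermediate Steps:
$\left(234 - 199\right) \left(11 \cdot 2 - 1\right) = 35 \left(22 - 1\right) = 35 \cdot 21 = 735$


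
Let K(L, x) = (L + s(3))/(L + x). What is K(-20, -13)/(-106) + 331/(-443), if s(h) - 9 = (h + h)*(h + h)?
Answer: -1146763/1549614 ≈ -0.74003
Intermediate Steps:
s(h) = 9 + 4*h² (s(h) = 9 + (h + h)*(h + h) = 9 + (2*h)*(2*h) = 9 + 4*h²)
K(L, x) = (45 + L)/(L + x) (K(L, x) = (L + (9 + 4*3²))/(L + x) = (L + (9 + 4*9))/(L + x) = (L + (9 + 36))/(L + x) = (L + 45)/(L + x) = (45 + L)/(L + x))
K(-20, -13)/(-106) + 331/(-443) = ((45 - 20)/(-20 - 13))/(-106) + 331/(-443) = (25/(-33))*(-1/106) + 331*(-1/443) = -1/33*25*(-1/106) - 331/443 = -25/33*(-1/106) - 331/443 = 25/3498 - 331/443 = -1146763/1549614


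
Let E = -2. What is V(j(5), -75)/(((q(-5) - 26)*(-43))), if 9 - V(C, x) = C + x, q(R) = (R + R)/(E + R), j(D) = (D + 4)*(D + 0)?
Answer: 273/7396 ≈ 0.036912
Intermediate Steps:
j(D) = D*(4 + D) (j(D) = (4 + D)*D = D*(4 + D))
q(R) = 2*R/(-2 + R) (q(R) = (R + R)/(-2 + R) = (2*R)/(-2 + R) = 2*R/(-2 + R))
V(C, x) = 9 - C - x (V(C, x) = 9 - (C + x) = 9 + (-C - x) = 9 - C - x)
V(j(5), -75)/(((q(-5) - 26)*(-43))) = (9 - 5*(4 + 5) - 1*(-75))/(((2*(-5)/(-2 - 5) - 26)*(-43))) = (9 - 5*9 + 75)/(((2*(-5)/(-7) - 26)*(-43))) = (9 - 1*45 + 75)/(((2*(-5)*(-⅐) - 26)*(-43))) = (9 - 45 + 75)/(((10/7 - 26)*(-43))) = 39/((-172/7*(-43))) = 39/(7396/7) = 39*(7/7396) = 273/7396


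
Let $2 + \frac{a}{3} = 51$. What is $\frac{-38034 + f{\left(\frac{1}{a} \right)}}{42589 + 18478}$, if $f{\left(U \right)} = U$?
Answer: $- \frac{5590997}{8976849} \approx -0.62282$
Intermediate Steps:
$a = 147$ ($a = -6 + 3 \cdot 51 = -6 + 153 = 147$)
$\frac{-38034 + f{\left(\frac{1}{a} \right)}}{42589 + 18478} = \frac{-38034 + \frac{1}{147}}{42589 + 18478} = \frac{-38034 + \frac{1}{147}}{61067} = \left(- \frac{5590997}{147}\right) \frac{1}{61067} = - \frac{5590997}{8976849}$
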